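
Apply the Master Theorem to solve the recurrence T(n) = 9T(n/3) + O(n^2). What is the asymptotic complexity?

Master Theorem for T(n) = 9T(n/3) + O(n^2):

a = 9, b = 3, c = 2
log_b(a) = log_3(9) = 2.0000

Case 2: c = 2 = log_3(9) = 2.0000
T(n) = O(n^2 log n) = O(n^2 log n)

For T(n) = 9T(n/3) + O(n^2): log_3(9) = 2.0000. This is Case 2 of the Master Theorem (c = log_b(a), equal work at all levels), giving O(n^2 log n).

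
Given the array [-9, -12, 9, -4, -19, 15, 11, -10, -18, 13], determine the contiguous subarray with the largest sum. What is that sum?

Using Kadane's algorithm on [-9, -12, 9, -4, -19, 15, 11, -10, -18, 13]:

Scanning through the array:
Position 1 (value -12): max_ending_here = -12, max_so_far = -9
Position 2 (value 9): max_ending_here = 9, max_so_far = 9
Position 3 (value -4): max_ending_here = 5, max_so_far = 9
Position 4 (value -19): max_ending_here = -14, max_so_far = 9
Position 5 (value 15): max_ending_here = 15, max_so_far = 15
Position 6 (value 11): max_ending_here = 26, max_so_far = 26
Position 7 (value -10): max_ending_here = 16, max_so_far = 26
Position 8 (value -18): max_ending_here = -2, max_so_far = 26
Position 9 (value 13): max_ending_here = 13, max_so_far = 26

Maximum subarray: [15, 11]
Maximum sum: 26

The maximum subarray is [15, 11] with sum 26. This subarray runs from index 5 to index 6.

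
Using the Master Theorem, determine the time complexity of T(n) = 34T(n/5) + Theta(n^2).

Master Theorem for T(n) = 34T(n/5) + O(n^2):

a = 34, b = 5, c = 2
log_b(a) = log_5(34) = 2.1911

Case 1: c = 2 < log_5(34) = 2.1911
T(n) = O(n^(log_5 34))

For T(n) = 34T(n/5) + O(n^2): log_5(34) = 2.1911. This is Case 1 of the Master Theorem (c < log_b(a), work dominated by leaves), giving O(n^(log_5 34)).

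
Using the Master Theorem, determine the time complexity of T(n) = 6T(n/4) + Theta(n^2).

Master Theorem for T(n) = 6T(n/4) + O(n^2):

a = 6, b = 4, c = 2
log_b(a) = log_4(6) = 1.2925

Case 3: c = 2 > log_4(6) = 1.2925
T(n) = O(n^2) = O(n^2)

For T(n) = 6T(n/4) + O(n^2): log_4(6) = 1.2925. This is Case 3 of the Master Theorem (c > log_b(a), work dominated by root), giving O(n^2).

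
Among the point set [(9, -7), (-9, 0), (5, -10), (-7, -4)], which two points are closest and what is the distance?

Computing all pairwise distances among 4 points:

d((9, -7), (-9, 0)) = 19.3132
d((9, -7), (5, -10)) = 5.0
d((9, -7), (-7, -4)) = 16.2788
d((-9, 0), (5, -10)) = 17.2047
d((-9, 0), (-7, -4)) = 4.4721 <-- minimum
d((5, -10), (-7, -4)) = 13.4164

Closest pair: (-9, 0) and (-7, -4) with distance 4.4721

The closest pair is (-9, 0) and (-7, -4) with Euclidean distance 4.4721. For 4 points, brute-force pairwise comparison is shown above. For large n, the divide-and-conquer algorithm (sort by x, recurse on halves, check the dividing strip) achieves O(n log n).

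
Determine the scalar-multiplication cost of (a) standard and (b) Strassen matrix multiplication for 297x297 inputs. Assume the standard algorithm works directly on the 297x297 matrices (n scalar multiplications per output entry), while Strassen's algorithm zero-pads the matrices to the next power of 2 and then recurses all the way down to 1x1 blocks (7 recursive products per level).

Matrix multiplication for 297x297 matrices:

Strassen's algorithm requires power-of-2 dimensions. Pad 297x297 to 512x512 (next power of 2).

Standard algorithm: 297^3 = 26198073 multiplications
Strassen's algorithm: 7^(log2(512)) = 7^9 = 40353607 multiplications
Difference: 26198073 - 40353607 = -14155534 (Strassen uses MORE here due to padding overhead — for small or just-over-power-of-2 n, padding can outweigh the per-level savings)

Standard: 26198073 multiplications (297^3). Strassen: 40353607 multiplications (7^9, after padding to 512x512). Strassen reduces 8 recursive multiplications to 7 at each level.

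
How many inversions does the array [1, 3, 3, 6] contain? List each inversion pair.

Finding inversions in [1, 3, 3, 6]:


Total inversions: 0

The array has 0 inversions. It is already sorted.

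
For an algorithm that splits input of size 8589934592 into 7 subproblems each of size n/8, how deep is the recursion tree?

For divide and conquer with division factor 8:

Problem sizes at each level:
Level 0: 8589934592
Level 1: 1073741824
Level 2: 134217728
Level 3: 16777216
Level 4: 2097152
Level 5: 262144
Level 6: 32768
Level 7: 4096
Level 8: 512
Level 9: 64
Level 10: 8
Level 11: 1

The root is level 0 and the size-1 base case is level 11 (the tree spans levels 0 through 11, i.e. 12 levels counting the root), so the depth is the number of divisions: log_8(8589934592) = 11

The recursion tree depth is log_8(8589934592) = 11. At each level, the problem size is divided by 8, so it takes 11 divisions to reduce to a base case of size 1. The algorithm makes 7 recursive calls at each level.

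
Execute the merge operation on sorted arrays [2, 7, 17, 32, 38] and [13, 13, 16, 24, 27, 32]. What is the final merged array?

Merging process:

Compare 2 vs 13: take 2 from left. Merged: [2]
Compare 7 vs 13: take 7 from left. Merged: [2, 7]
Compare 17 vs 13: take 13 from right. Merged: [2, 7, 13]
Compare 17 vs 13: take 13 from right. Merged: [2, 7, 13, 13]
Compare 17 vs 16: take 16 from right. Merged: [2, 7, 13, 13, 16]
Compare 17 vs 24: take 17 from left. Merged: [2, 7, 13, 13, 16, 17]
Compare 32 vs 24: take 24 from right. Merged: [2, 7, 13, 13, 16, 17, 24]
Compare 32 vs 27: take 27 from right. Merged: [2, 7, 13, 13, 16, 17, 24, 27]
Compare 32 vs 32: take 32 from left. Merged: [2, 7, 13, 13, 16, 17, 24, 27, 32]
Compare 38 vs 32: take 32 from right. Merged: [2, 7, 13, 13, 16, 17, 24, 27, 32, 32]
Append remaining from left: [38]. Merged: [2, 7, 13, 13, 16, 17, 24, 27, 32, 32, 38]

Final merged array: [2, 7, 13, 13, 16, 17, 24, 27, 32, 32, 38]
Total comparisons: 10

The merged array is [2, 7, 13, 13, 16, 17, 24, 27, 32, 32, 38], requiring 10 comparisons. The merge step runs in O(n) time where n is the total number of elements.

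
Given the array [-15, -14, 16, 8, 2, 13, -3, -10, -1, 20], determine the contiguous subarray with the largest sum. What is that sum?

Using Kadane's algorithm on [-15, -14, 16, 8, 2, 13, -3, -10, -1, 20]:

Scanning through the array:
Position 1 (value -14): max_ending_here = -14, max_so_far = -14
Position 2 (value 16): max_ending_here = 16, max_so_far = 16
Position 3 (value 8): max_ending_here = 24, max_so_far = 24
Position 4 (value 2): max_ending_here = 26, max_so_far = 26
Position 5 (value 13): max_ending_here = 39, max_so_far = 39
Position 6 (value -3): max_ending_here = 36, max_so_far = 39
Position 7 (value -10): max_ending_here = 26, max_so_far = 39
Position 8 (value -1): max_ending_here = 25, max_so_far = 39
Position 9 (value 20): max_ending_here = 45, max_so_far = 45

Maximum subarray: [16, 8, 2, 13, -3, -10, -1, 20]
Maximum sum: 45

The maximum subarray is [16, 8, 2, 13, -3, -10, -1, 20] with sum 45. This subarray runs from index 2 to index 9.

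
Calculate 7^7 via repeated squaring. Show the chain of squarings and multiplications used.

Computing 7^7 by squaring (build up from 7^1; each line after the first costs one multiplication):

7^1 = 7
7^2 = (7^1)^2 = 7^2 = 49
7^3 = 7 * 7^2 = 7 * 49 = 343
7^6 = (7^3)^2 = 343^2 = 117649
7^7 = 7 * 7^6 = 7 * 117649 = 823543

Result: 823543
Multiplications needed: 4 (4 lines after 7^1)

7^7 = 823543. Using exponentiation by squaring, this requires 4 multiplications. The key idea: if the exponent is even, square the half-power; if odd, multiply by the base once.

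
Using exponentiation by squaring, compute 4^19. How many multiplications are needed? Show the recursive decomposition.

Computing 4^19 by squaring (build up from 4^1; each line after the first costs one multiplication):

4^1 = 4
4^2 = (4^1)^2 = 4^2 = 16
4^4 = (4^2)^2 = 16^2 = 256
4^8 = (4^4)^2 = 256^2 = 65536
4^9 = 4 * 4^8 = 4 * 65536 = 262144
4^18 = (4^9)^2 = 262144^2 = 68719476736
4^19 = 4 * 4^18 = 4 * 68719476736 = 274877906944

Result: 274877906944
Multiplications needed: 6 (6 lines after 4^1)

4^19 = 274877906944. Using exponentiation by squaring, this requires 6 multiplications. The key idea: if the exponent is even, square the half-power; if odd, multiply by the base once.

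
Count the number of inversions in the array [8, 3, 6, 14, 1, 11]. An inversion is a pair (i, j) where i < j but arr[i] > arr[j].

Finding inversions in [8, 3, 6, 14, 1, 11]:

(0, 1): arr[0]=8 > arr[1]=3
(0, 2): arr[0]=8 > arr[2]=6
(0, 4): arr[0]=8 > arr[4]=1
(1, 4): arr[1]=3 > arr[4]=1
(2, 4): arr[2]=6 > arr[4]=1
(3, 4): arr[3]=14 > arr[4]=1
(3, 5): arr[3]=14 > arr[5]=11

Total inversions: 7

The array has 7 inversion(s): (0,1), (0,2), (0,4), (1,4), (2,4), (3,4), (3,5). Each pair (i,j) satisfies i < j and arr[i] > arr[j].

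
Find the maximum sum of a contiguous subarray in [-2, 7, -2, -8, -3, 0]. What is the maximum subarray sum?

Using Kadane's algorithm on [-2, 7, -2, -8, -3, 0]:

Scanning through the array:
Position 1 (value 7): max_ending_here = 7, max_so_far = 7
Position 2 (value -2): max_ending_here = 5, max_so_far = 7
Position 3 (value -8): max_ending_here = -3, max_so_far = 7
Position 4 (value -3): max_ending_here = -3, max_so_far = 7
Position 5 (value 0): max_ending_here = 0, max_so_far = 7

Maximum subarray: [7]
Maximum sum: 7

The maximum subarray is [7] with sum 7. This subarray runs from index 1 to index 1.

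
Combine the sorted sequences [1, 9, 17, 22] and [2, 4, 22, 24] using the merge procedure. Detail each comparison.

Merging process:

Compare 1 vs 2: take 1 from left. Merged: [1]
Compare 9 vs 2: take 2 from right. Merged: [1, 2]
Compare 9 vs 4: take 4 from right. Merged: [1, 2, 4]
Compare 9 vs 22: take 9 from left. Merged: [1, 2, 4, 9]
Compare 17 vs 22: take 17 from left. Merged: [1, 2, 4, 9, 17]
Compare 22 vs 22: take 22 from left. Merged: [1, 2, 4, 9, 17, 22]
Append remaining from right: [22, 24]. Merged: [1, 2, 4, 9, 17, 22, 22, 24]

Final merged array: [1, 2, 4, 9, 17, 22, 22, 24]
Total comparisons: 6

The merged array is [1, 2, 4, 9, 17, 22, 22, 24], requiring 6 comparisons. The merge step runs in O(n) time where n is the total number of elements.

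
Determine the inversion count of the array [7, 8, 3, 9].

Finding inversions in [7, 8, 3, 9]:

(0, 2): arr[0]=7 > arr[2]=3
(1, 2): arr[1]=8 > arr[2]=3

Total inversions: 2

The array has 2 inversion(s): (0,2), (1,2). Each pair (i,j) satisfies i < j and arr[i] > arr[j].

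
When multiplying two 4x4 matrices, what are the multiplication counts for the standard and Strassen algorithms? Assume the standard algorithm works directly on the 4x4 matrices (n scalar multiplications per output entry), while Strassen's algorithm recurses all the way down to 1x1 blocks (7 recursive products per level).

Matrix multiplication for 4x4 matrices:

Standard algorithm: 4^3 = 64 multiplications
Strassen's algorithm: 7^(log2(4)) = 7^2 = 49 multiplications
Savings: 64 - 49 = 15 multiplications

Standard: 64 multiplications (4^3). Strassen: 49 multiplications (7^2). Strassen reduces 8 recursive multiplications to 7 at each level.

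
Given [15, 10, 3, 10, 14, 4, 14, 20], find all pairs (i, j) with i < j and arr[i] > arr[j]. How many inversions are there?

Finding inversions in [15, 10, 3, 10, 14, 4, 14, 20]:

(0, 1): arr[0]=15 > arr[1]=10
(0, 2): arr[0]=15 > arr[2]=3
(0, 3): arr[0]=15 > arr[3]=10
(0, 4): arr[0]=15 > arr[4]=14
(0, 5): arr[0]=15 > arr[5]=4
(0, 6): arr[0]=15 > arr[6]=14
(1, 2): arr[1]=10 > arr[2]=3
(1, 5): arr[1]=10 > arr[5]=4
(3, 5): arr[3]=10 > arr[5]=4
(4, 5): arr[4]=14 > arr[5]=4

Total inversions: 10

The array has 10 inversion(s): (0,1), (0,2), (0,3), (0,4), (0,5), (0,6), (1,2), (1,5), (3,5), (4,5). Each pair (i,j) satisfies i < j and arr[i] > arr[j].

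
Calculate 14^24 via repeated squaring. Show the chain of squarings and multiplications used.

Computing 14^24 by squaring (build up from 14^1; each line after the first costs one multiplication):

14^1 = 14
14^2 = (14^1)^2 = 14^2 = 196
14^3 = 14 * 14^2 = 14 * 196 = 2744
14^6 = (14^3)^2 = 2744^2 = 7529536
14^12 = (14^6)^2 = 7529536^2 = 56693912375296
14^24 = (14^12)^2 = 56693912375296^2 = 3214199700417740936751087616

Result: 3214199700417740936751087616
Multiplications needed: 5 (5 lines after 14^1)

14^24 = 3214199700417740936751087616. Using exponentiation by squaring, this requires 5 multiplications. The key idea: if the exponent is even, square the half-power; if odd, multiply by the base once.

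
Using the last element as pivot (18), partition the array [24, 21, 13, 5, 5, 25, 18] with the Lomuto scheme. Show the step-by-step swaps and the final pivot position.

Lomuto partition with pivot = 18:

Initial array: [24, 21, 13, 5, 5, 25, 18]

arr[0]=24 > 18: no swap
arr[1]=21 > 18: no swap
arr[2]=13 <= 18: swap with position 0, array becomes [13, 21, 24, 5, 5, 25, 18]
arr[3]=5 <= 18: swap with position 1, array becomes [13, 5, 24, 21, 5, 25, 18]
arr[4]=5 <= 18: swap with position 2, array becomes [13, 5, 5, 21, 24, 25, 18]
arr[5]=25 > 18: no swap

Place pivot at position 3: [13, 5, 5, 18, 24, 25, 21]
Pivot position: 3

After partitioning with pivot 18, the array becomes [13, 5, 5, 18, 24, 25, 21]. The pivot is placed at index 3. All elements to the left of the pivot are <= 18, and all elements to the right are > 18.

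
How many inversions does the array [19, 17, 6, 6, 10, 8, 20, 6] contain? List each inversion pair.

Finding inversions in [19, 17, 6, 6, 10, 8, 20, 6]:

(0, 1): arr[0]=19 > arr[1]=17
(0, 2): arr[0]=19 > arr[2]=6
(0, 3): arr[0]=19 > arr[3]=6
(0, 4): arr[0]=19 > arr[4]=10
(0, 5): arr[0]=19 > arr[5]=8
(0, 7): arr[0]=19 > arr[7]=6
(1, 2): arr[1]=17 > arr[2]=6
(1, 3): arr[1]=17 > arr[3]=6
(1, 4): arr[1]=17 > arr[4]=10
(1, 5): arr[1]=17 > arr[5]=8
(1, 7): arr[1]=17 > arr[7]=6
(4, 5): arr[4]=10 > arr[5]=8
(4, 7): arr[4]=10 > arr[7]=6
(5, 7): arr[5]=8 > arr[7]=6
(6, 7): arr[6]=20 > arr[7]=6

Total inversions: 15

The array has 15 inversion(s): (0,1), (0,2), (0,3), (0,4), (0,5), (0,7), (1,2), (1,3), (1,4), (1,5), (1,7), (4,5), (4,7), (5,7), (6,7). Each pair (i,j) satisfies i < j and arr[i] > arr[j].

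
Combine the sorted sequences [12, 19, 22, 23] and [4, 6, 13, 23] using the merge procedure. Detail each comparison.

Merging process:

Compare 12 vs 4: take 4 from right. Merged: [4]
Compare 12 vs 6: take 6 from right. Merged: [4, 6]
Compare 12 vs 13: take 12 from left. Merged: [4, 6, 12]
Compare 19 vs 13: take 13 from right. Merged: [4, 6, 12, 13]
Compare 19 vs 23: take 19 from left. Merged: [4, 6, 12, 13, 19]
Compare 22 vs 23: take 22 from left. Merged: [4, 6, 12, 13, 19, 22]
Compare 23 vs 23: take 23 from left. Merged: [4, 6, 12, 13, 19, 22, 23]
Append remaining from right: [23]. Merged: [4, 6, 12, 13, 19, 22, 23, 23]

Final merged array: [4, 6, 12, 13, 19, 22, 23, 23]
Total comparisons: 7

The merged array is [4, 6, 12, 13, 19, 22, 23, 23], requiring 7 comparisons. The merge step runs in O(n) time where n is the total number of elements.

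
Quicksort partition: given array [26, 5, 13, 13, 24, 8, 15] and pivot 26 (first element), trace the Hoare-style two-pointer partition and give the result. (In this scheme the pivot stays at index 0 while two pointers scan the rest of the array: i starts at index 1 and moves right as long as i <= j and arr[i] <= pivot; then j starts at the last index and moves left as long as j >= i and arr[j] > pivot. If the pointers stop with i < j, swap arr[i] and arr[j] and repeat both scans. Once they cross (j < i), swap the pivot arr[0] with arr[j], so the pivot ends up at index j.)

Hoare-style two-pointer partition with pivot = 26:

Initial array: [26, 5, 13, 13, 24, 8, 15]

Pointers start at i = 1, j = 6.
i ends at 7, j ends at 6: the pointers have crossed (j < i), so scanning stops.

Swap pivot arr[0] with arr[6] to place pivot at position 6: [15, 5, 13, 13, 24, 8, 26]
Pivot position: 6

After partitioning with pivot 26, the array becomes [15, 5, 13, 13, 24, 8, 26]. The pivot is placed at index 6. All elements to the left of the pivot are <= 26, and all elements to the right are > 26.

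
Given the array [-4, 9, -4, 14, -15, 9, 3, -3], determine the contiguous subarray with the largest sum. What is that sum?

Using Kadane's algorithm on [-4, 9, -4, 14, -15, 9, 3, -3]:

Scanning through the array:
Position 1 (value 9): max_ending_here = 9, max_so_far = 9
Position 2 (value -4): max_ending_here = 5, max_so_far = 9
Position 3 (value 14): max_ending_here = 19, max_so_far = 19
Position 4 (value -15): max_ending_here = 4, max_so_far = 19
Position 5 (value 9): max_ending_here = 13, max_so_far = 19
Position 6 (value 3): max_ending_here = 16, max_so_far = 19
Position 7 (value -3): max_ending_here = 13, max_so_far = 19

Maximum subarray: [9, -4, 14]
Maximum sum: 19

The maximum subarray is [9, -4, 14] with sum 19. This subarray runs from index 1 to index 3.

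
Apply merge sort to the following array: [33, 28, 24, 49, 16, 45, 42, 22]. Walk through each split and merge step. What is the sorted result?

Merge sort trace:

Split: [33, 28, 24, 49, 16, 45, 42, 22] -> [33, 28, 24, 49] and [16, 45, 42, 22]
  Split: [33, 28, 24, 49] -> [33, 28] and [24, 49]
    Split: [33, 28] -> [33] and [28]
    Merge: [33] + [28] -> [28, 33]
    Split: [24, 49] -> [24] and [49]
    Merge: [24] + [49] -> [24, 49]
  Merge: [28, 33] + [24, 49] -> [24, 28, 33, 49]
  Split: [16, 45, 42, 22] -> [16, 45] and [42, 22]
    Split: [16, 45] -> [16] and [45]
    Merge: [16] + [45] -> [16, 45]
    Split: [42, 22] -> [42] and [22]
    Merge: [42] + [22] -> [22, 42]
  Merge: [16, 45] + [22, 42] -> [16, 22, 42, 45]
Merge: [24, 28, 33, 49] + [16, 22, 42, 45] -> [16, 22, 24, 28, 33, 42, 45, 49]

Final sorted array: [16, 22, 24, 28, 33, 42, 45, 49]

The merge sort proceeds by recursively splitting the array and merging sorted halves.
After all merges, the sorted array is [16, 22, 24, 28, 33, 42, 45, 49].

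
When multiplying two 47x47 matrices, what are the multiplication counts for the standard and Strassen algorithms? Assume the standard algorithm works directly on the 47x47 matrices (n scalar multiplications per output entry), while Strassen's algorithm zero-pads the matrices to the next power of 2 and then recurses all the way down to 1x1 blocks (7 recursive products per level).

Matrix multiplication for 47x47 matrices:

Strassen's algorithm requires power-of-2 dimensions. Pad 47x47 to 64x64 (next power of 2).

Standard algorithm: 47^3 = 103823 multiplications
Strassen's algorithm: 7^(log2(64)) = 7^6 = 117649 multiplications
Difference: 103823 - 117649 = -13826 (Strassen uses MORE here due to padding overhead — for small or just-over-power-of-2 n, padding can outweigh the per-level savings)

Standard: 103823 multiplications (47^3). Strassen: 117649 multiplications (7^6, after padding to 64x64). Strassen reduces 8 recursive multiplications to 7 at each level.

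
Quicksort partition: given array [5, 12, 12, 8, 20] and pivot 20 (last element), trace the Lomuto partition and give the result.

Lomuto partition with pivot = 20:

Initial array: [5, 12, 12, 8, 20]

arr[0]=5 <= 20: swap with position 0, array becomes [5, 12, 12, 8, 20]
arr[1]=12 <= 20: swap with position 1, array becomes [5, 12, 12, 8, 20]
arr[2]=12 <= 20: swap with position 2, array becomes [5, 12, 12, 8, 20]
arr[3]=8 <= 20: swap with position 3, array becomes [5, 12, 12, 8, 20]

Place pivot at position 4: [5, 12, 12, 8, 20]
Pivot position: 4

After partitioning with pivot 20, the array becomes [5, 12, 12, 8, 20]. The pivot is placed at index 4. All elements to the left of the pivot are <= 20, and all elements to the right are > 20.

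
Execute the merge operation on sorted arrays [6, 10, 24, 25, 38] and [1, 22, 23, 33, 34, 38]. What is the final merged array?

Merging process:

Compare 6 vs 1: take 1 from right. Merged: [1]
Compare 6 vs 22: take 6 from left. Merged: [1, 6]
Compare 10 vs 22: take 10 from left. Merged: [1, 6, 10]
Compare 24 vs 22: take 22 from right. Merged: [1, 6, 10, 22]
Compare 24 vs 23: take 23 from right. Merged: [1, 6, 10, 22, 23]
Compare 24 vs 33: take 24 from left. Merged: [1, 6, 10, 22, 23, 24]
Compare 25 vs 33: take 25 from left. Merged: [1, 6, 10, 22, 23, 24, 25]
Compare 38 vs 33: take 33 from right. Merged: [1, 6, 10, 22, 23, 24, 25, 33]
Compare 38 vs 34: take 34 from right. Merged: [1, 6, 10, 22, 23, 24, 25, 33, 34]
Compare 38 vs 38: take 38 from left. Merged: [1, 6, 10, 22, 23, 24, 25, 33, 34, 38]
Append remaining from right: [38]. Merged: [1, 6, 10, 22, 23, 24, 25, 33, 34, 38, 38]

Final merged array: [1, 6, 10, 22, 23, 24, 25, 33, 34, 38, 38]
Total comparisons: 10

The merged array is [1, 6, 10, 22, 23, 24, 25, 33, 34, 38, 38], requiring 10 comparisons. The merge step runs in O(n) time where n is the total number of elements.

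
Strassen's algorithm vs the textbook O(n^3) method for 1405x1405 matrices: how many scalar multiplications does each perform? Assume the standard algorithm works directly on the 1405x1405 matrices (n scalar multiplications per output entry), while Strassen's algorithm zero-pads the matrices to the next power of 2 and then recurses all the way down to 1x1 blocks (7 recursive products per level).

Matrix multiplication for 1405x1405 matrices:

Strassen's algorithm requires power-of-2 dimensions. Pad 1405x1405 to 2048x2048 (next power of 2).

Standard algorithm: 1405^3 = 2773505125 multiplications
Strassen's algorithm: 7^(log2(2048)) = 7^11 = 1977326743 multiplications
Savings: 2773505125 - 1977326743 = 796178382 multiplications

Standard: 2773505125 multiplications (1405^3). Strassen: 1977326743 multiplications (7^11, after padding to 2048x2048). Strassen reduces 8 recursive multiplications to 7 at each level.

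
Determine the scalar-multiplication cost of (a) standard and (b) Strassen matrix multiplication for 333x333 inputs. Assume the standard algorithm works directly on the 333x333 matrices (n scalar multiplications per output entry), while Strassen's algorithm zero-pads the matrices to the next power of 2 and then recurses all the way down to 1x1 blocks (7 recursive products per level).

Matrix multiplication for 333x333 matrices:

Strassen's algorithm requires power-of-2 dimensions. Pad 333x333 to 512x512 (next power of 2).

Standard algorithm: 333^3 = 36926037 multiplications
Strassen's algorithm: 7^(log2(512)) = 7^9 = 40353607 multiplications
Difference: 36926037 - 40353607 = -3427570 (Strassen uses MORE here due to padding overhead — for small or just-over-power-of-2 n, padding can outweigh the per-level savings)

Standard: 36926037 multiplications (333^3). Strassen: 40353607 multiplications (7^9, after padding to 512x512). Strassen reduces 8 recursive multiplications to 7 at each level.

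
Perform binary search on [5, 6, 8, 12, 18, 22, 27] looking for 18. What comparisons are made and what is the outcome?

Binary search for 18 in [5, 6, 8, 12, 18, 22, 27]:

lo=0, hi=6, mid=3, arr[mid]=12 -> 12 < 18, search right half
lo=4, hi=6, mid=5, arr[mid]=22 -> 22 > 18, search left half
lo=4, hi=4, mid=4, arr[mid]=18 -> Found target at index 4!

Binary search finds 18 at index 4 after 3 comparisons. The search repeatedly halves the search space by comparing with the middle element.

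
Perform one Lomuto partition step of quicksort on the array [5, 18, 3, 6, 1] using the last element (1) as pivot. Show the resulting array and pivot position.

Lomuto partition with pivot = 1:

Initial array: [5, 18, 3, 6, 1]

arr[0]=5 > 1: no swap
arr[1]=18 > 1: no swap
arr[2]=3 > 1: no swap
arr[3]=6 > 1: no swap

Place pivot at position 0: [1, 18, 3, 6, 5]
Pivot position: 0

After partitioning with pivot 1, the array becomes [1, 18, 3, 6, 5]. The pivot is placed at index 0. All elements to the left of the pivot are <= 1, and all elements to the right are > 1.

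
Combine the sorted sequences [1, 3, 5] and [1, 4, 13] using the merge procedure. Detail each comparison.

Merging process:

Compare 1 vs 1: take 1 from left. Merged: [1]
Compare 3 vs 1: take 1 from right. Merged: [1, 1]
Compare 3 vs 4: take 3 from left. Merged: [1, 1, 3]
Compare 5 vs 4: take 4 from right. Merged: [1, 1, 3, 4]
Compare 5 vs 13: take 5 from left. Merged: [1, 1, 3, 4, 5]
Append remaining from right: [13]. Merged: [1, 1, 3, 4, 5, 13]

Final merged array: [1, 1, 3, 4, 5, 13]
Total comparisons: 5

The merged array is [1, 1, 3, 4, 5, 13], requiring 5 comparisons. The merge step runs in O(n) time where n is the total number of elements.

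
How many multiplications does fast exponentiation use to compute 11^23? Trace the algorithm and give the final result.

Computing 11^23 by squaring (build up from 11^1; each line after the first costs one multiplication):

11^1 = 11
11^2 = (11^1)^2 = 11^2 = 121
11^4 = (11^2)^2 = 121^2 = 14641
11^5 = 11 * 11^4 = 11 * 14641 = 161051
11^10 = (11^5)^2 = 161051^2 = 25937424601
11^11 = 11 * 11^10 = 11 * 25937424601 = 285311670611
11^22 = (11^11)^2 = 285311670611^2 = 81402749386839761113321
11^23 = 11 * 11^22 = 11 * 81402749386839761113321 = 895430243255237372246531

Result: 895430243255237372246531
Multiplications needed: 7 (7 lines after 11^1)

11^23 = 895430243255237372246531. Using exponentiation by squaring, this requires 7 multiplications. The key idea: if the exponent is even, square the half-power; if odd, multiply by the base once.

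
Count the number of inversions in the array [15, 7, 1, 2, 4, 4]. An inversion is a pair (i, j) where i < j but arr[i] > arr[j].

Finding inversions in [15, 7, 1, 2, 4, 4]:

(0, 1): arr[0]=15 > arr[1]=7
(0, 2): arr[0]=15 > arr[2]=1
(0, 3): arr[0]=15 > arr[3]=2
(0, 4): arr[0]=15 > arr[4]=4
(0, 5): arr[0]=15 > arr[5]=4
(1, 2): arr[1]=7 > arr[2]=1
(1, 3): arr[1]=7 > arr[3]=2
(1, 4): arr[1]=7 > arr[4]=4
(1, 5): arr[1]=7 > arr[5]=4

Total inversions: 9

The array has 9 inversion(s): (0,1), (0,2), (0,3), (0,4), (0,5), (1,2), (1,3), (1,4), (1,5). Each pair (i,j) satisfies i < j and arr[i] > arr[j].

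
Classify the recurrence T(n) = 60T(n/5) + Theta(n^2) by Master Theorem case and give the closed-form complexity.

Master Theorem for T(n) = 60T(n/5) + O(n^2):

a = 60, b = 5, c = 2
log_b(a) = log_5(60) = 2.5440

Case 1: c = 2 < log_5(60) = 2.5440
T(n) = O(n^(log_5 60))

For T(n) = 60T(n/5) + O(n^2): log_5(60) = 2.5440. This is Case 1 of the Master Theorem (c < log_b(a), work dominated by leaves), giving O(n^(log_5 60)).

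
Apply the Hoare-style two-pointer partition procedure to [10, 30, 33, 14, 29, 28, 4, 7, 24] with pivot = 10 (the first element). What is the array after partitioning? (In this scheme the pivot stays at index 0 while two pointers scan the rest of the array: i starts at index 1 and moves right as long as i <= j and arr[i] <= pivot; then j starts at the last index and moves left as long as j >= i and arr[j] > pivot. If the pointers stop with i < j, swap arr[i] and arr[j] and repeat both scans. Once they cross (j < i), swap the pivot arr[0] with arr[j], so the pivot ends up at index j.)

Hoare-style two-pointer partition with pivot = 10:

Initial array: [10, 30, 33, 14, 29, 28, 4, 7, 24]

Pointers start at i = 1, j = 8.
i stops at index 1 (arr[1]=30 > 10), j stops at index 7 (arr[7]=7 <= 10): swap arr[1] and arr[7], array becomes [10, 7, 33, 14, 29, 28, 4, 30, 24]
i stops at index 2 (arr[2]=33 > 10), j stops at index 6 (arr[6]=4 <= 10): swap arr[2] and arr[6], array becomes [10, 7, 4, 14, 29, 28, 33, 30, 24]
i ends at 3, j ends at 2: the pointers have crossed (j < i), so scanning stops.

Swap pivot arr[0] with arr[2] to place pivot at position 2: [4, 7, 10, 14, 29, 28, 33, 30, 24]
Pivot position: 2

After partitioning with pivot 10, the array becomes [4, 7, 10, 14, 29, 28, 33, 30, 24]. The pivot is placed at index 2. All elements to the left of the pivot are <= 10, and all elements to the right are > 10.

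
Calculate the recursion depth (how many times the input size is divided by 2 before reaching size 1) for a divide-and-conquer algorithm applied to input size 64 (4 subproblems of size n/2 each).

For divide and conquer with division factor 2:

Problem sizes at each level:
Level 0: 64
Level 1: 32
Level 2: 16
Level 3: 8
Level 4: 4
Level 5: 2
Level 6: 1

The root is level 0 and the size-1 base case is level 6 (the tree spans levels 0 through 6, i.e. 7 levels counting the root), so the depth is the number of divisions: log_2(64) = 6

The recursion tree depth is log_2(64) = 6. At each level, the problem size is divided by 2, so it takes 6 divisions to reduce to a base case of size 1. The algorithm makes 4 recursive calls at each level.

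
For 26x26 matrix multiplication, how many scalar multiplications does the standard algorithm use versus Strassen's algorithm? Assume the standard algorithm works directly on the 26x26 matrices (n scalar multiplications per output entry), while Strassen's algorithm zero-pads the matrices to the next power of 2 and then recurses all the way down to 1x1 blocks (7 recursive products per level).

Matrix multiplication for 26x26 matrices:

Strassen's algorithm requires power-of-2 dimensions. Pad 26x26 to 32x32 (next power of 2).

Standard algorithm: 26^3 = 17576 multiplications
Strassen's algorithm: 7^(log2(32)) = 7^5 = 16807 multiplications
Savings: 17576 - 16807 = 769 multiplications

Standard: 17576 multiplications (26^3). Strassen: 16807 multiplications (7^5, after padding to 32x32). Strassen reduces 8 recursive multiplications to 7 at each level.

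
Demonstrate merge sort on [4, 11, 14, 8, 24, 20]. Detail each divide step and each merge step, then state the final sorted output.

Merge sort trace:

Split: [4, 11, 14, 8, 24, 20] -> [4, 11, 14] and [8, 24, 20]
  Split: [4, 11, 14] -> [4] and [11, 14]
    Split: [11, 14] -> [11] and [14]
    Merge: [11] + [14] -> [11, 14]
  Merge: [4] + [11, 14] -> [4, 11, 14]
  Split: [8, 24, 20] -> [8] and [24, 20]
    Split: [24, 20] -> [24] and [20]
    Merge: [24] + [20] -> [20, 24]
  Merge: [8] + [20, 24] -> [8, 20, 24]
Merge: [4, 11, 14] + [8, 20, 24] -> [4, 8, 11, 14, 20, 24]

Final sorted array: [4, 8, 11, 14, 20, 24]

The merge sort proceeds by recursively splitting the array and merging sorted halves.
After all merges, the sorted array is [4, 8, 11, 14, 20, 24].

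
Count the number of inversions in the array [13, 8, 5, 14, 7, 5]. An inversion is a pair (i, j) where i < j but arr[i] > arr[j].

Finding inversions in [13, 8, 5, 14, 7, 5]:

(0, 1): arr[0]=13 > arr[1]=8
(0, 2): arr[0]=13 > arr[2]=5
(0, 4): arr[0]=13 > arr[4]=7
(0, 5): arr[0]=13 > arr[5]=5
(1, 2): arr[1]=8 > arr[2]=5
(1, 4): arr[1]=8 > arr[4]=7
(1, 5): arr[1]=8 > arr[5]=5
(3, 4): arr[3]=14 > arr[4]=7
(3, 5): arr[3]=14 > arr[5]=5
(4, 5): arr[4]=7 > arr[5]=5

Total inversions: 10

The array has 10 inversion(s): (0,1), (0,2), (0,4), (0,5), (1,2), (1,4), (1,5), (3,4), (3,5), (4,5). Each pair (i,j) satisfies i < j and arr[i] > arr[j].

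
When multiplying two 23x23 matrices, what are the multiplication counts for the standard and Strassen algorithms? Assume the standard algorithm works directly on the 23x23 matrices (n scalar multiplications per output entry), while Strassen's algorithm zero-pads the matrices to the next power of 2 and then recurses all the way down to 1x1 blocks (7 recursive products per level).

Matrix multiplication for 23x23 matrices:

Strassen's algorithm requires power-of-2 dimensions. Pad 23x23 to 32x32 (next power of 2).

Standard algorithm: 23^3 = 12167 multiplications
Strassen's algorithm: 7^(log2(32)) = 7^5 = 16807 multiplications
Difference: 12167 - 16807 = -4640 (Strassen uses MORE here due to padding overhead — for small or just-over-power-of-2 n, padding can outweigh the per-level savings)

Standard: 12167 multiplications (23^3). Strassen: 16807 multiplications (7^5, after padding to 32x32). Strassen reduces 8 recursive multiplications to 7 at each level.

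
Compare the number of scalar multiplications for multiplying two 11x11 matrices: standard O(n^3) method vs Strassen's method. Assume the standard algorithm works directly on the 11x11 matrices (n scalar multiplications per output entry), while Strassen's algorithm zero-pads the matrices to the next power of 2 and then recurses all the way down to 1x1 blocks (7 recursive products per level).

Matrix multiplication for 11x11 matrices:

Strassen's algorithm requires power-of-2 dimensions. Pad 11x11 to 16x16 (next power of 2).

Standard algorithm: 11^3 = 1331 multiplications
Strassen's algorithm: 7^(log2(16)) = 7^4 = 2401 multiplications
Difference: 1331 - 2401 = -1070 (Strassen uses MORE here due to padding overhead — for small or just-over-power-of-2 n, padding can outweigh the per-level savings)

Standard: 1331 multiplications (11^3). Strassen: 2401 multiplications (7^4, after padding to 16x16). Strassen reduces 8 recursive multiplications to 7 at each level.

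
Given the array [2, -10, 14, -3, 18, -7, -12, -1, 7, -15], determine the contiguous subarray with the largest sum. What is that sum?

Using Kadane's algorithm on [2, -10, 14, -3, 18, -7, -12, -1, 7, -15]:

Scanning through the array:
Position 1 (value -10): max_ending_here = -8, max_so_far = 2
Position 2 (value 14): max_ending_here = 14, max_so_far = 14
Position 3 (value -3): max_ending_here = 11, max_so_far = 14
Position 4 (value 18): max_ending_here = 29, max_so_far = 29
Position 5 (value -7): max_ending_here = 22, max_so_far = 29
Position 6 (value -12): max_ending_here = 10, max_so_far = 29
Position 7 (value -1): max_ending_here = 9, max_so_far = 29
Position 8 (value 7): max_ending_here = 16, max_so_far = 29
Position 9 (value -15): max_ending_here = 1, max_so_far = 29

Maximum subarray: [14, -3, 18]
Maximum sum: 29

The maximum subarray is [14, -3, 18] with sum 29. This subarray runs from index 2 to index 4.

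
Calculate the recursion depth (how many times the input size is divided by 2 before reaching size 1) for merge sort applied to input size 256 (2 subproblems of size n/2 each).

For divide and conquer with division factor 2:

Problem sizes at each level:
Level 0: 256
Level 1: 128
Level 2: 64
Level 3: 32
Level 4: 16
Level 5: 8
Level 6: 4
Level 7: 2
Level 8: 1

The root is level 0 and the size-1 base case is level 8 (the tree spans levels 0 through 8, i.e. 9 levels counting the root), so the depth is the number of divisions: log_2(256) = 8

The recursion tree depth is log_2(256) = 8. At each level, the problem size is divided by 2, so it takes 8 divisions to reduce to a base case of size 1. The algorithm makes 2 recursive calls at each level.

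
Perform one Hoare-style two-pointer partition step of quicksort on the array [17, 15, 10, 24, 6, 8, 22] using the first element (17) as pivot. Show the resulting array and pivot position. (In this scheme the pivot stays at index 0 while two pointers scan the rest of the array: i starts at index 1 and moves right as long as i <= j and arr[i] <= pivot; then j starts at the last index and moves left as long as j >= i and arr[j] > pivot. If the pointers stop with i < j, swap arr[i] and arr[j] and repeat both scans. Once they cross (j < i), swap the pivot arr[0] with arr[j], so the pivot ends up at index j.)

Hoare-style two-pointer partition with pivot = 17:

Initial array: [17, 15, 10, 24, 6, 8, 22]

Pointers start at i = 1, j = 6.
i stops at index 3 (arr[3]=24 > 17), j stops at index 5 (arr[5]=8 <= 17): swap arr[3] and arr[5], array becomes [17, 15, 10, 8, 6, 24, 22]
i ends at 5, j ends at 4: the pointers have crossed (j < i), so scanning stops.

Swap pivot arr[0] with arr[4] to place pivot at position 4: [6, 15, 10, 8, 17, 24, 22]
Pivot position: 4

After partitioning with pivot 17, the array becomes [6, 15, 10, 8, 17, 24, 22]. The pivot is placed at index 4. All elements to the left of the pivot are <= 17, and all elements to the right are > 17.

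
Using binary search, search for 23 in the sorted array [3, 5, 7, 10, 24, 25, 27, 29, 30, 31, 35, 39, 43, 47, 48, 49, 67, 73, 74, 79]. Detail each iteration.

Binary search for 23 in [3, 5, 7, 10, 24, 25, 27, 29, 30, 31, 35, 39, 43, 47, 48, 49, 67, 73, 74, 79]:

lo=0, hi=19, mid=9, arr[mid]=31 -> 31 > 23, search left half
lo=0, hi=8, mid=4, arr[mid]=24 -> 24 > 23, search left half
lo=0, hi=3, mid=1, arr[mid]=5 -> 5 < 23, search right half
lo=2, hi=3, mid=2, arr[mid]=7 -> 7 < 23, search right half
lo=3, hi=3, mid=3, arr[mid]=10 -> 10 < 23, search right half
lo=4 > hi=3, target 23 not found

Binary search determines that 23 is not in the array after 5 comparisons. The search space was exhausted without finding the target.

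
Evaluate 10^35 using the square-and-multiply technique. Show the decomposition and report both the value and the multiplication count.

Computing 10^35 by squaring (build up from 10^1; each line after the first costs one multiplication):

10^1 = 10
10^2 = (10^1)^2 = 10^2 = 100
10^4 = (10^2)^2 = 100^2 = 10000
10^8 = (10^4)^2 = 10000^2 = 100000000
10^16 = (10^8)^2 = 100000000^2 = 10000000000000000
10^17 = 10 * 10^16 = 10 * 10000000000000000 = 100000000000000000
10^34 = (10^17)^2 = 100000000000000000^2 = 10000000000000000000000000000000000
10^35 = 10 * 10^34 = 10 * 10000000000000000000000000000000000 = 100000000000000000000000000000000000

Result: 100000000000000000000000000000000000
Multiplications needed: 7 (7 lines after 10^1)

10^35 = 100000000000000000000000000000000000. Using exponentiation by squaring, this requires 7 multiplications. The key idea: if the exponent is even, square the half-power; if odd, multiply by the base once.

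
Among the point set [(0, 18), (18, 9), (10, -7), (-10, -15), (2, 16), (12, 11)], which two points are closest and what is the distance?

Computing all pairwise distances among 6 points:

d((0, 18), (18, 9)) = 20.1246
d((0, 18), (10, -7)) = 26.9258
d((0, 18), (-10, -15)) = 34.4819
d((0, 18), (2, 16)) = 2.8284 <-- minimum
d((0, 18), (12, 11)) = 13.8924
d((18, 9), (10, -7)) = 17.8885
d((18, 9), (-10, -15)) = 36.8782
d((18, 9), (2, 16)) = 17.4642
d((18, 9), (12, 11)) = 6.3246
d((10, -7), (-10, -15)) = 21.5407
d((10, -7), (2, 16)) = 24.3516
d((10, -7), (12, 11)) = 18.1108
d((-10, -15), (2, 16)) = 33.2415
d((-10, -15), (12, 11)) = 34.0588
d((2, 16), (12, 11)) = 11.1803

Closest pair: (0, 18) and (2, 16) with distance 2.8284

The closest pair is (0, 18) and (2, 16) with Euclidean distance 2.8284. For 6 points, brute-force pairwise comparison is shown above. For large n, the divide-and-conquer algorithm (sort by x, recurse on halves, check the dividing strip) achieves O(n log n).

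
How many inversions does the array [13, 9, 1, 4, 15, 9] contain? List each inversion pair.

Finding inversions in [13, 9, 1, 4, 15, 9]:

(0, 1): arr[0]=13 > arr[1]=9
(0, 2): arr[0]=13 > arr[2]=1
(0, 3): arr[0]=13 > arr[3]=4
(0, 5): arr[0]=13 > arr[5]=9
(1, 2): arr[1]=9 > arr[2]=1
(1, 3): arr[1]=9 > arr[3]=4
(4, 5): arr[4]=15 > arr[5]=9

Total inversions: 7

The array has 7 inversion(s): (0,1), (0,2), (0,3), (0,5), (1,2), (1,3), (4,5). Each pair (i,j) satisfies i < j and arr[i] > arr[j].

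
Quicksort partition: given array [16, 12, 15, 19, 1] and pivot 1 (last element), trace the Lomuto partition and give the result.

Lomuto partition with pivot = 1:

Initial array: [16, 12, 15, 19, 1]

arr[0]=16 > 1: no swap
arr[1]=12 > 1: no swap
arr[2]=15 > 1: no swap
arr[3]=19 > 1: no swap

Place pivot at position 0: [1, 12, 15, 19, 16]
Pivot position: 0

After partitioning with pivot 1, the array becomes [1, 12, 15, 19, 16]. The pivot is placed at index 0. All elements to the left of the pivot are <= 1, and all elements to the right are > 1.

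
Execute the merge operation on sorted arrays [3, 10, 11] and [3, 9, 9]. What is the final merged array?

Merging process:

Compare 3 vs 3: take 3 from left. Merged: [3]
Compare 10 vs 3: take 3 from right. Merged: [3, 3]
Compare 10 vs 9: take 9 from right. Merged: [3, 3, 9]
Compare 10 vs 9: take 9 from right. Merged: [3, 3, 9, 9]
Append remaining from left: [10, 11]. Merged: [3, 3, 9, 9, 10, 11]

Final merged array: [3, 3, 9, 9, 10, 11]
Total comparisons: 4

The merged array is [3, 3, 9, 9, 10, 11], requiring 4 comparisons. The merge step runs in O(n) time where n is the total number of elements.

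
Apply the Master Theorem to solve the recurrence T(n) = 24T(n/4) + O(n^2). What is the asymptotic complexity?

Master Theorem for T(n) = 24T(n/4) + O(n^2):

a = 24, b = 4, c = 2
log_b(a) = log_4(24) = 2.2925

Case 1: c = 2 < log_4(24) = 2.2925
T(n) = O(n^(log_4 24))

For T(n) = 24T(n/4) + O(n^2): log_4(24) = 2.2925. This is Case 1 of the Master Theorem (c < log_b(a), work dominated by leaves), giving O(n^(log_4 24)).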